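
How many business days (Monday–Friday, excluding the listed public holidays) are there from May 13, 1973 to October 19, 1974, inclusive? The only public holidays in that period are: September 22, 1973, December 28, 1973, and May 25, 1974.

374 business days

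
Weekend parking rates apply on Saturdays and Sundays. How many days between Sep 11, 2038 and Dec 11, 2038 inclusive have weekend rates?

Sep 11, 2038 is a Saturday.
From Sep 11, 2038 to Dec 11, 2038 is 92 days inclusive.
92 = 7 × 13 + 1, so there are 13 full weeks plus 1 extra day.
Each full week contributes 2 weekend days (Sat, Sun): 13 × 2 = 26.
The 1 extra day is Saturday — 1 of them qualifies.
Total: 26 + 1 = 27.

27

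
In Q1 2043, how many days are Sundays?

Jan 1, 2043 is a Thursday.
The range spans 90 days (inclusive of both endpoints).
90 = 7 × 12 + 6, so there are 12 full weeks plus 6 extra days.
Each full week contributes one Sunday: 12 so far.
The 6 extra days are Thu, Fri, Sat, Sun, Mon, Tue — 1 of them qualifies.
Total: 12 + 1 = 13.

13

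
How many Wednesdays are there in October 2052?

October 1, 2052 is a Tuesday.
The range spans 31 days (inclusive of both endpoints).
31 = 7 × 4 + 3, so there are 4 full weeks plus 3 extra days.
Each full week contributes one Wednesday: 4 so far.
The 3 extra days are Tue, Wed, Thu — 1 of them qualifies.
Total: 4 + 1 = 5.

5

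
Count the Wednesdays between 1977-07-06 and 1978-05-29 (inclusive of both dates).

1977-07-06 is a Wednesday.
The range spans 328 days (inclusive of both endpoints).
328 = 7 × 46 + 6, so there are 46 full weeks plus 6 extra days.
Each full week contributes one Wednesday: 46 so far.
The 6 extra days are Wed, Thu, Fri, Sat, Sun, Mon — 1 of them qualifies.
Total: 46 + 1 = 47.

47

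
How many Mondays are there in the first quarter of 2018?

13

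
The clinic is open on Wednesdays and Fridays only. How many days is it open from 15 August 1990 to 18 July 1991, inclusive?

15 August 1990 is a Wednesday.
That's 338 days from start to end, counting both.
338 = 7 × 48 + 2, so there are 48 full weeks plus 2 extra days.
Each full week contributes 2 days from the set (Wed, Fri): 48 × 2 = 96.
The 2 extra days are Wednesday, Thursday — 1 of them qualifies.
Total: 96 + 1 = 97.

97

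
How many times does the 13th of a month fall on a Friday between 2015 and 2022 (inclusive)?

Friday-the-13ths by year:
2015: Feb, Mar, Nov
2016: May
2017: Jan, Oct
2018: Apr, Jul
2019: Sep, Dec
2020: Mar, Nov
2021: Aug
2022: May

14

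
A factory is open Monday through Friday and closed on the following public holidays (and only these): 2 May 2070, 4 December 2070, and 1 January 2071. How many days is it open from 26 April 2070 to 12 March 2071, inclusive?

226

26 April 2070 is a Saturday.
From 26 April 2070 to 12 March 2071 is 321 days inclusive.
321 = 7 × 45 + 6, so there are 45 full weeks plus 6 extra days.
Each full week contributes 5 weekdays (Mon–Fri): 45 × 5 = 225.
The 6 extra days are Sat, Sun, Mon, Tue, Wed, Thu — 4 of them qualify.
Total: 225 + 4 = 229.
Holidays: 2 May 2070 (Fri); 4 December 2070 (Thu); 1 January 2071 (Thu).
All 3 holidays fall on weekdays, so subtract 3.
Business days: 229 − 3 = 226.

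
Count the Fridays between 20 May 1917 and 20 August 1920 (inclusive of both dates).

170

20 May 1917 is a Sunday.
From 20 May 1917 to 20 August 1920 is 1189 days inclusive.
1189 = 7 × 169 + 6, so there are 169 full weeks plus 6 extra days.
Each full week contributes one Friday: 169 so far.
The 6 extra days are Sunday, Monday, Tuesday, Wednesday, Thursday, Friday — 1 of them qualifies.
Total: 169 + 1 = 170.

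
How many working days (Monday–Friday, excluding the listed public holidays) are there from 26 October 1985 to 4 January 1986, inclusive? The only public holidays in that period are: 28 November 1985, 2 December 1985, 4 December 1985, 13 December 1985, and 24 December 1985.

45 working days

26 October 1985 is a Saturday.
From 26 October 1985 to 4 January 1986 is 71 days inclusive.
71 = 7 × 10 + 1, so there are 10 full weeks plus 1 extra day.
Each full week contributes 5 weekdays (Mon–Fri): 10 × 5 = 50.
The 1 extra day is Sat — none qualify.
Total: 50 + 0 = 50.
Holidays: 28 November 1985 (Thu); 2 December 1985 (Mon); 4 December 1985 (Wed); 13 December 1985 (Fri); 24 December 1985 (Tue).
All 5 holidays fall on weekdays, so subtract 5.
Business days: 50 − 5 = 45.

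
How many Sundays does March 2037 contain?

5

2037-03-01 is a Sunday.
That's 31 days from start to end, counting both.
31 = 7 × 4 + 3, so there are 4 full weeks plus 3 extra days.
Each full week contributes one Sunday: 4 so far.
The 3 extra days are Sunday, Monday, Tuesday — 1 of them qualifies.
Total: 4 + 1 = 5.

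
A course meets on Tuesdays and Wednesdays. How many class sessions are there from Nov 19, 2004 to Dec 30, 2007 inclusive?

324

Nov 19, 2004 is a Friday.
The range spans 1137 days (inclusive of both endpoints).
1137 = 7 × 162 + 3, so there are 162 full weeks plus 3 extra days.
Each full week contributes 2 days from the set (Tue, Wed): 162 × 2 = 324.
The 3 extra days are Friday, Saturday, Sunday — none qualify.
Total: 324 + 0 = 324.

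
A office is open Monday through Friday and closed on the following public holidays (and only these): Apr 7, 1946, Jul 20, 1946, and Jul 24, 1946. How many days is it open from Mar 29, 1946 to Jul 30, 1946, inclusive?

Mar 29, 1946 is a Friday.
From Mar 29, 1946 to Jul 30, 1946 is 124 days inclusive.
124 = 7 × 17 + 5, so there are 17 full weeks plus 5 extra days.
Each full week contributes 5 weekdays (Mon–Fri): 17 × 5 = 85.
The 5 extra days are Friday, Saturday, Sunday, Monday, Tuesday — 3 of them qualify.
Total: 85 + 3 = 88.
Holidays: Apr 7, 1946 (Sun); Jul 20, 1946 (Sat); Jul 24, 1946 (Wed).
1 of the 3 holidays fall on weekdays; the rest are weekends and were already excluded.
Business days: 88 − 1 = 87.

87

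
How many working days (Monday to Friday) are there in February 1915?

February 1, 1915 is a Monday.
That's 28 days from start to end, counting both.
28 = 7 × 4, so the span is exactly 4 full weeks.
Each full week contributes 5 weekdays (Mon–Fri): 4 × 5 = 20.

20 weekdays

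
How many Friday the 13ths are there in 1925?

The 13th falls on a Friday when the month's 13th has weekday Fri.
Jan 13 is Tue; Feb 13 is Fri ✓; Mar 13 is Fri ✓; Apr 13 is Mon; May 13 is Wed; Jun 13 is Sat; Jul 13 is Mon; Aug 13 is Thu; Sep 13 is Sun; Oct 13 is Tue; Nov 13 is Fri ✓; Dec 13 is Sun.
Friday the 13ths: Feb, Mar, Nov.

3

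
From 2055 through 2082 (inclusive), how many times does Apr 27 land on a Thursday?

Day of week of April 27 in each year:
2055: Tue, 2056: Thu ✓, 2057: Fri, 2058: Sat, 2059: Sun, 2060: Tue, 2061: Wed, 2062: Thu ✓, 2063: Fri, 2064: Sun, 2065: Mon, 2066: Tue, 2067: Wed, 2068: Fri, 2069: Sat, 2070: Sun, 2071: Mon, 2072: Wed, 2073: Thu ✓, 2074: Fri, 2075: Sat, 2076: Mon, 2077: Tue, 2078: Wed, 2079: Thu ✓, 2080: Sat, 2081: Sun, 2082: Mon
Thursdays: 2056, 2062, 2073, 2079.

4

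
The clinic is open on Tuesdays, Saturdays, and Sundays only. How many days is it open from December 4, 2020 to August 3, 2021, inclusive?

105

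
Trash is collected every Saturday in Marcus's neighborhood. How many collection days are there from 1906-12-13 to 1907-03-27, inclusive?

1906-12-13 is a Thursday.
From 1906-12-13 to 1907-03-27 is 105 days inclusive.
105 = 7 × 15, so the span is exactly 15 full weeks.
Each full week contributes one Saturday: 15 so far.

15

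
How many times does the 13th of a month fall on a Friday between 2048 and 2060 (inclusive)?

21

Friday-the-13ths by year:
2048: Mar, Nov
2049: Aug
2050: May
2051: Jan, Oct
2052: Sep, Dec
2053: Jun
2054: Feb, Mar, Nov
2055: Aug
2056: Oct
2057: Apr, Jul
2058: Sep, Dec
2059: Jun
2060: Feb, Aug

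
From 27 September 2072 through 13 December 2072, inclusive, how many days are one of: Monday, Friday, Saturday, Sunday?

27 September 2072 is a Tuesday.
From 27 September 2072 to 13 December 2072 is 78 days inclusive.
78 = 7 × 11 + 1, so there are 11 full weeks plus 1 extra day.
Each full week contributes 4 days from the set (Mon, Fri, Sat, Sun): 11 × 4 = 44.
The 1 extra day is Tue — none qualify.
Total: 44 + 0 = 44.

44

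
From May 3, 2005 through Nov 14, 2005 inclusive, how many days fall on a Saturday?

May 3, 2005 is a Tuesday.
From May 3, 2005 to Nov 14, 2005 is 196 days inclusive.
196 = 7 × 28, so the span is exactly 28 full weeks.
Each full week contributes one Saturday: 28 so far.

28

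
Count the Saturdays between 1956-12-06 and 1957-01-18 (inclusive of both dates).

1956-12-06 is a Thursday.
From 1956-12-06 to 1957-01-18 is 44 days inclusive.
44 = 7 × 6 + 2, so there are 6 full weeks plus 2 extra days.
Each full week contributes one Saturday: 6 so far.
The 2 extra days are Thu, Fri — none qualify.
Total: 6 + 0 = 6.

6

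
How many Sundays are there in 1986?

52

1986-01-01 is a Wednesday.
That's 365 days from start to end, counting both.
365 = 7 × 52 + 1, so there are 52 full weeks plus 1 extra day.
Each full week contributes one Sunday: 52 so far.
The 1 extra day is Wed — none qualify.
Total: 52 + 0 = 52.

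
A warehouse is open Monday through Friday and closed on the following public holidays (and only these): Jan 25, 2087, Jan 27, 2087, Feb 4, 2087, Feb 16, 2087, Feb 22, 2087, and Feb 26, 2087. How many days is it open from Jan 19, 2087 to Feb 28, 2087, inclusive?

Jan 19, 2087 is a Sunday.
From Jan 19, 2087 to Feb 28, 2087 is 41 days inclusive.
41 = 7 × 5 + 6, so there are 5 full weeks plus 6 extra days.
Each full week contributes 5 weekdays (Mon–Fri): 5 × 5 = 25.
The 6 extra days are Sun, Mon, Tue, Wed, Thu, Fri — 5 of them qualify.
Total: 25 + 5 = 30.
Holidays: Jan 25, 2087 (Sat); Jan 27, 2087 (Mon); Feb 4, 2087 (Tue); Feb 16, 2087 (Sun); Feb 22, 2087 (Sat); Feb 26, 2087 (Wed).
3 of the 6 holidays fall on weekdays; the rest are weekends and were already excluded.
Business days: 30 − 3 = 27.

27 working days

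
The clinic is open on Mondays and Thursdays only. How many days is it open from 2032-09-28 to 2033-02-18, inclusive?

2032-09-28 is a Tuesday.
The range spans 144 days (inclusive of both endpoints).
144 = 7 × 20 + 4, so there are 20 full weeks plus 4 extra days.
Each full week contributes 2 days from the set (Mon, Thu): 20 × 2 = 40.
The 4 extra days are Tuesday, Wednesday, Thursday, Friday — 1 of them qualifies.
Total: 40 + 1 = 41.

41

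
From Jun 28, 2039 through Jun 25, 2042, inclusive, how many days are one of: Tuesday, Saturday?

Jun 28, 2039 is a Tuesday.
The range spans 1094 days (inclusive of both endpoints).
1094 = 7 × 156 + 2, so there are 156 full weeks plus 2 extra days.
Each full week contributes 2 days from the set (Tue, Sat): 156 × 2 = 312.
The 2 extra days are Tuesday, Wednesday — 1 of them qualifies.
Total: 312 + 1 = 313.

313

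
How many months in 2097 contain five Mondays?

4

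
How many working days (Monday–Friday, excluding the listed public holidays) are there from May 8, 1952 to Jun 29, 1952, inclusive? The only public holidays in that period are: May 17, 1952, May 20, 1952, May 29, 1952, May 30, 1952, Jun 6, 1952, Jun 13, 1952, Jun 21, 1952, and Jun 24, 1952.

May 8, 1952 is a Thursday.
That's 53 days from start to end, counting both.
53 = 7 × 7 + 4, so there are 7 full weeks plus 4 extra days.
Each full week contributes 5 weekdays (Mon–Fri): 7 × 5 = 35.
The 4 extra days are Thu, Fri, Sat, Sun — 2 of them qualify.
Total: 35 + 2 = 37.
Holidays: May 17, 1952 (Sat); May 20, 1952 (Tue); May 29, 1952 (Thu); May 30, 1952 (Fri); Jun 6, 1952 (Fri); Jun 13, 1952 (Fri); Jun 21, 1952 (Sat); Jun 24, 1952 (Tue).
6 of the 8 holidays fall on weekdays; the rest are weekends and were already excluded.
Business days: 37 − 6 = 31.

31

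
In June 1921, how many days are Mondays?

June 1, 1921 is a Wednesday.
That's 30 days from start to end, counting both.
30 = 7 × 4 + 2, so there are 4 full weeks plus 2 extra days.
Each full week contributes one Monday: 4 so far.
The 2 extra days are Wed, Thu — none qualify.
Total: 4 + 0 = 4.

4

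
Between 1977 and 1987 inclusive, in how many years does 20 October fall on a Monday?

Day of week of October 20 in each year:
1977: Thu, 1978: Fri, 1979: Sat, 1980: Mon ✓, 1981: Tue, 1982: Wed, 1983: Thu, 1984: Sat, 1985: Sun, 1986: Mon ✓, 1987: Tue
Mondays: 1980, 1986.

2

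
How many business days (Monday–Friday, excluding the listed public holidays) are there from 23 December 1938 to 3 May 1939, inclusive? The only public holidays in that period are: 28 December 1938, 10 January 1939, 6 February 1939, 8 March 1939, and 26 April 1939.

23 December 1938 is a Friday.
The range spans 132 days (inclusive of both endpoints).
132 = 7 × 18 + 6, so there are 18 full weeks plus 6 extra days.
Each full week contributes 5 weekdays (Mon–Fri): 18 × 5 = 90.
The 6 extra days are Friday, Saturday, Sunday, Monday, Tuesday, Wednesday — 4 of them qualify.
Total: 90 + 4 = 94.
Holidays: 28 December 1938 (Wed); 10 January 1939 (Tue); 6 February 1939 (Mon); 8 March 1939 (Wed); 26 April 1939 (Wed).
All 5 holidays fall on weekdays, so subtract 5.
Business days: 94 − 5 = 89.

89 business days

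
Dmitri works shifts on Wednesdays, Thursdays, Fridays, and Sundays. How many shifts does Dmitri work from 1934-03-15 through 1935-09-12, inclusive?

313

1934-03-15 is a Thursday.
From 1934-03-15 to 1935-09-12 is 547 days inclusive.
547 = 7 × 78 + 1, so there are 78 full weeks plus 1 extra day.
Each full week contributes 4 days from the set (Wed, Thu, Fri, Sun): 78 × 4 = 312.
The 1 extra day is Thursday — 1 of them qualifies.
Total: 312 + 1 = 313.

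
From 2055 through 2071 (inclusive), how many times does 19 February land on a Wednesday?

2

Day of week of February 19 in each year:
2055: Fri, 2056: Sat, 2057: Mon, 2058: Tue, 2059: Wed ✓, 2060: Thu, 2061: Sat, 2062: Sun, 2063: Mon, 2064: Tue, 2065: Thu, 2066: Fri, 2067: Sat, 2068: Sun, 2069: Tue, 2070: Wed ✓, 2071: Thu
Wednesdays: 2059, 2070.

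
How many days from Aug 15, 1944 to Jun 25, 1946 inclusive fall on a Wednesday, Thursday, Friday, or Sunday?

Aug 15, 1944 is a Tuesday.
That's 680 days from start to end, counting both.
680 = 7 × 97 + 1, so there are 97 full weeks plus 1 extra day.
Each full week contributes 4 days from the set (Wed, Thu, Fri, Sun): 97 × 4 = 388.
The 1 extra day is Tuesday — none qualify.
Total: 388 + 0 = 388.

388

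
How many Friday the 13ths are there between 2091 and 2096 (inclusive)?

Friday-the-13ths by year:
2091: Apr, Jul
2092: Jun
2093: Feb, Mar, Nov
2094: Aug
2095: May
2096: Jan, Apr, Jul

11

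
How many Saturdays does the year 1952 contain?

52

January 1, 1952 is a Tuesday.
The range spans 366 days (inclusive of both endpoints).
366 = 7 × 52 + 2, so there are 52 full weeks plus 2 extra days.
Each full week contributes one Saturday: 52 so far.
The 2 extra days are Tue, Wed — none qualify.
Total: 52 + 0 = 52.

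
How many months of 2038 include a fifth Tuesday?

4

A month has five Tuesdays exactly when Tuesday falls within its first (length − 28) days.
Jan: 31 days, starts Fri → 5 of Fri, Sat, Sun
Feb: 28 days, starts Mon → 5 of (none)
Mar: 31 days, starts Mon → 5 of Mon, Tue, Wed ✓
Apr: 30 days, starts Thu → 5 of Thu, Fri
May: 31 days, starts Sat → 5 of Sat, Sun, Mon
Jun: 30 days, starts Tue → 5 of Tue, Wed ✓
Jul: 31 days, starts Thu → 5 of Thu, Fri, Sat
Aug: 31 days, starts Sun → 5 of Sun, Mon, Tue ✓
Sep: 30 days, starts Wed → 5 of Wed, Thu
Oct: 31 days, starts Fri → 5 of Fri, Sat, Sun
Nov: 30 days, starts Mon → 5 of Mon, Tue ✓
Dec: 31 days, starts Wed → 5 of Wed, Thu, Fri
Months with five Tuesdays: Mar, Jun, Aug, Nov.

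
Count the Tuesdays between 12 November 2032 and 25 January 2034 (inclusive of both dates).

12 November 2032 is a Friday.
From 12 November 2032 to 25 January 2034 is 440 days inclusive.
440 = 7 × 62 + 6, so there are 62 full weeks plus 6 extra days.
Each full week contributes one Tuesday: 62 so far.
The 6 extra days are Fri, Sat, Sun, Mon, Tue, Wed — 1 of them qualifies.
Total: 62 + 1 = 63.

63 Tuesdays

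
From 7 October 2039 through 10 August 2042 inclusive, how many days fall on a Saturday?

149 Saturdays

7 October 2039 is a Friday.
From 7 October 2039 to 10 August 2042 is 1039 days inclusive.
1039 = 7 × 148 + 3, so there are 148 full weeks plus 3 extra days.
Each full week contributes one Saturday: 148 so far.
The 3 extra days are Fri, Sat, Sun — 1 of them qualifies.
Total: 148 + 1 = 149.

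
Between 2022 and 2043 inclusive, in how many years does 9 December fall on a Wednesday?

Day of week of December 9 in each year:
2022: Fri, 2023: Sat, 2024: Mon, 2025: Tue, 2026: Wed ✓, 2027: Thu, 2028: Sat, 2029: Sun, 2030: Mon, 2031: Tue, 2032: Thu, 2033: Fri, 2034: Sat, 2035: Sun, 2036: Tue, 2037: Wed ✓, 2038: Thu, 2039: Fri, 2040: Sun, 2041: Mon, 2042: Tue, 2043: Wed ✓
Wednesdays: 2026, 2037, 2043.

3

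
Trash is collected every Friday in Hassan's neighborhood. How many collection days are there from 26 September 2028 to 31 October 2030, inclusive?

109 Fridays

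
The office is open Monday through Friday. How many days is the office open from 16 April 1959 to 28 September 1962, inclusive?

902 weekdays

16 April 1959 is a Thursday.
From 16 April 1959 to 28 September 1962 is 1262 days inclusive.
1262 = 7 × 180 + 2, so there are 180 full weeks plus 2 extra days.
Each full week contributes 5 weekdays (Mon–Fri): 180 × 5 = 900.
The 2 extra days are Thursday, Friday — 2 of them qualify.
Total: 900 + 2 = 902.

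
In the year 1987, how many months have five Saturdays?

A month has five Saturdays exactly when Saturday falls within its first (length − 28) days.
Jan: 31 days, starts Thu → 5 of Thu, Fri, Sat ✓
Feb: 28 days, starts Sun → 5 of (none)
Mar: 31 days, starts Sun → 5 of Sun, Mon, Tue
Apr: 30 days, starts Wed → 5 of Wed, Thu
May: 31 days, starts Fri → 5 of Fri, Sat, Sun ✓
Jun: 30 days, starts Mon → 5 of Mon, Tue
Jul: 31 days, starts Wed → 5 of Wed, Thu, Fri
Aug: 31 days, starts Sat → 5 of Sat, Sun, Mon ✓
Sep: 30 days, starts Tue → 5 of Tue, Wed
Oct: 31 days, starts Thu → 5 of Thu, Fri, Sat ✓
Nov: 30 days, starts Sun → 5 of Sun, Mon
Dec: 31 days, starts Tue → 5 of Tue, Wed, Thu
Months with five Saturdays: Jan, May, Aug, Oct.

4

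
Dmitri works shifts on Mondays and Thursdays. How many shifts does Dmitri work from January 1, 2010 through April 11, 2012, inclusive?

237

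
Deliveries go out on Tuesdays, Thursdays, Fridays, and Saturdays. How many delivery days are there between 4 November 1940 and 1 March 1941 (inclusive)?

68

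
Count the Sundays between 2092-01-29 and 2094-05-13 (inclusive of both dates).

2092-01-29 is a Tuesday.
From 2092-01-29 to 2094-05-13 is 836 days inclusive.
836 = 7 × 119 + 3, so there are 119 full weeks plus 3 extra days.
Each full week contributes one Sunday: 119 so far.
The 3 extra days are Tue, Wed, Thu — none qualify.
Total: 119 + 0 = 119.

119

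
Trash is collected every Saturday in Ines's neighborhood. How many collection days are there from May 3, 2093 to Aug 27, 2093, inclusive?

16 Saturdays

May 3, 2093 is a Sunday.
That's 117 days from start to end, counting both.
117 = 7 × 16 + 5, so there are 16 full weeks plus 5 extra days.
Each full week contributes one Saturday: 16 so far.
The 5 extra days are Sunday, Monday, Tuesday, Wednesday, Thursday — none qualify.
Total: 16 + 0 = 16.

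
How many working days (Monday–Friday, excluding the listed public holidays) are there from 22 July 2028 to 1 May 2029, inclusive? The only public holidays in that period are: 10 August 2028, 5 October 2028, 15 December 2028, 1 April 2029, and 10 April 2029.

198

22 July 2028 is a Saturday.
The range spans 284 days (inclusive of both endpoints).
284 = 7 × 40 + 4, so there are 40 full weeks plus 4 extra days.
Each full week contributes 5 weekdays (Mon–Fri): 40 × 5 = 200.
The 4 extra days are Saturday, Sunday, Monday, Tuesday — 2 of them qualify.
Total: 200 + 2 = 202.
Holidays: 10 August 2028 (Thu); 5 October 2028 (Thu); 15 December 2028 (Fri); 1 April 2029 (Sun); 10 April 2029 (Tue).
4 of the 5 holidays fall on weekdays; the rest are weekends and were already excluded.
Business days: 202 − 4 = 198.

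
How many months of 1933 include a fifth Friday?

4

A month has five Fridays exactly when Friday falls within its first (length − 28) days.
Jan: 31 days, starts Sun → 5 of Sun, Mon, Tue
Feb: 28 days, starts Wed → 5 of (none)
Mar: 31 days, starts Wed → 5 of Wed, Thu, Fri ✓
Apr: 30 days, starts Sat → 5 of Sat, Sun
May: 31 days, starts Mon → 5 of Mon, Tue, Wed
Jun: 30 days, starts Thu → 5 of Thu, Fri ✓
Jul: 31 days, starts Sat → 5 of Sat, Sun, Mon
Aug: 31 days, starts Tue → 5 of Tue, Wed, Thu
Sep: 30 days, starts Fri → 5 of Fri, Sat ✓
Oct: 31 days, starts Sun → 5 of Sun, Mon, Tue
Nov: 30 days, starts Wed → 5 of Wed, Thu
Dec: 31 days, starts Fri → 5 of Fri, Sat, Sun ✓
Months with five Fridays: Mar, Jun, Sep, Dec.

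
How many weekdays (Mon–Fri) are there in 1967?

260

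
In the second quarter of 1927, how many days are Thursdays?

Apr 1, 1927 is a Friday.
That's 91 days from start to end, counting both.
91 = 7 × 13, so the span is exactly 13 full weeks.
Each full week contributes one Thursday: 13 so far.
Total: 13.

13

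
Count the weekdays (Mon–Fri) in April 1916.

20 weekdays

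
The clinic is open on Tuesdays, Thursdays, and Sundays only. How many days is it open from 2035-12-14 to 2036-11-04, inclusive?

2035-12-14 is a Friday.
From 2035-12-14 to 2036-11-04 is 327 days inclusive.
327 = 7 × 46 + 5, so there are 46 full weeks plus 5 extra days.
Each full week contributes 3 days from the set (Tue, Thu, Sun): 46 × 3 = 138.
The 5 extra days are Fri, Sat, Sun, Mon, Tue — 2 of them qualify.
Total: 138 + 2 = 140.

140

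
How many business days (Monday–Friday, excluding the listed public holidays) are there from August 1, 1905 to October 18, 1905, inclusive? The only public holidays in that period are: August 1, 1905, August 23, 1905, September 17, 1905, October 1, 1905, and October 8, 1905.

August 1, 1905 is a Tuesday.
The range spans 79 days (inclusive of both endpoints).
79 = 7 × 11 + 2, so there are 11 full weeks plus 2 extra days.
Each full week contributes 5 weekdays (Mon–Fri): 11 × 5 = 55.
The 2 extra days are Tuesday, Wednesday — 2 of them qualify.
Total: 55 + 2 = 57.
Holidays: August 1, 1905 (Tue); August 23, 1905 (Wed); September 17, 1905 (Sun); October 1, 1905 (Sun); October 8, 1905 (Sun).
2 of the 5 holidays fall on weekdays; the rest are weekends and were already excluded.
Business days: 57 − 2 = 55.

55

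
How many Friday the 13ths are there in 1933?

The 13th falls on a Friday when the month's 13th has weekday Fri.
Jan 13 is Fri ✓; Feb 13 is Mon; Mar 13 is Mon; Apr 13 is Thu; May 13 is Sat; Jun 13 is Tue; Jul 13 is Thu; Aug 13 is Sun; Sep 13 is Wed; Oct 13 is Fri ✓; Nov 13 is Mon; Dec 13 is Wed.
Friday the 13ths: Jan, Oct.

2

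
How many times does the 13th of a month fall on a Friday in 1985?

The 13th falls on a Friday when the month's 13th has weekday Fri.
Jan 13 is Sun; Feb 13 is Wed; Mar 13 is Wed; Apr 13 is Sat; May 13 is Mon; Jun 13 is Thu; Jul 13 is Sat; Aug 13 is Tue; Sep 13 is Fri ✓; Oct 13 is Sun; Nov 13 is Wed; Dec 13 is Fri ✓.
Friday the 13ths: Sep, Dec.

2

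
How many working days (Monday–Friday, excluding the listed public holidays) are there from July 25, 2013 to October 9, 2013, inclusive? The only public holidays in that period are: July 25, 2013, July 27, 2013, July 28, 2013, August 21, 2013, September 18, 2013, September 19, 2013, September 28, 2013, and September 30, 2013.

July 25, 2013 is a Thursday.
That's 77 days from start to end, counting both.
77 = 7 × 11, so the span is exactly 11 full weeks.
Each full week contributes 5 weekdays (Mon–Fri): 11 × 5 = 55.
Total: 55.
Holidays: July 25, 2013 (Thu); July 27, 2013 (Sat); July 28, 2013 (Sun); August 21, 2013 (Wed); September 18, 2013 (Wed); September 19, 2013 (Thu); September 28, 2013 (Sat); September 30, 2013 (Mon).
5 of the 8 holidays fall on weekdays; the rest are weekends and were already excluded.
Business days: 55 − 5 = 50.

50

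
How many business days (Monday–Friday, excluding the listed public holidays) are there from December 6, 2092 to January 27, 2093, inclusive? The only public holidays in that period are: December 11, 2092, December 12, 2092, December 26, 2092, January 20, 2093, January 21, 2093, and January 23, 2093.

31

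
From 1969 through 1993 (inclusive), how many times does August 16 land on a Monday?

4

Day of week of August 16 in each year:
1969: Sat, 1970: Sun, 1971: Mon ✓, 1972: Wed, 1973: Thu, 1974: Fri, 1975: Sat, 1976: Mon ✓, 1977: Tue, 1978: Wed, 1979: Thu, 1980: Sat, 1981: Sun, 1982: Mon ✓, 1983: Tue, 1984: Thu, 1985: Fri, 1986: Sat, 1987: Sun, 1988: Tue, 1989: Wed, 1990: Thu, 1991: Fri, 1992: Sun, 1993: Mon ✓
Mondays: 1971, 1976, 1982, 1993.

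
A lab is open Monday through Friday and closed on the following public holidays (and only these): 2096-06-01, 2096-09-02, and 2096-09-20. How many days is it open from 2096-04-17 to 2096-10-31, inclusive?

2096-04-17 is a Tuesday.
That's 198 days from start to end, counting both.
198 = 7 × 28 + 2, so there are 28 full weeks plus 2 extra days.
Each full week contributes 5 weekdays (Mon–Fri): 28 × 5 = 140.
The 2 extra days are Tue, Wed — 2 of them qualify.
Total: 140 + 2 = 142.
Holidays: 2096-06-01 (Fri); 2096-09-02 (Sun); 2096-09-20 (Thu).
2 of the 3 holidays fall on weekdays; the rest are weekends and were already excluded.
Business days: 142 − 2 = 140.

140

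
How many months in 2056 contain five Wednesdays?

A month has five Wednesdays exactly when Wednesday falls within its first (length − 28) days.
Jan: 31 days, starts Sat → 5 of Sat, Sun, Mon
Feb: 29 days, starts Tue → 5 of Tue
Mar: 31 days, starts Wed → 5 of Wed, Thu, Fri ✓
Apr: 30 days, starts Sat → 5 of Sat, Sun
May: 31 days, starts Mon → 5 of Mon, Tue, Wed ✓
Jun: 30 days, starts Thu → 5 of Thu, Fri
Jul: 31 days, starts Sat → 5 of Sat, Sun, Mon
Aug: 31 days, starts Tue → 5 of Tue, Wed, Thu ✓
Sep: 30 days, starts Fri → 5 of Fri, Sat
Oct: 31 days, starts Sun → 5 of Sun, Mon, Tue
Nov: 30 days, starts Wed → 5 of Wed, Thu ✓
Dec: 31 days, starts Fri → 5 of Fri, Sat, Sun
Months with five Wednesdays: Mar, May, Aug, Nov.

4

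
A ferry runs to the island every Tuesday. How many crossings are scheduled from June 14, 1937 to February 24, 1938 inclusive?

37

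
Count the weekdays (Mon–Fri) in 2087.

1 January 2087 is a Wednesday.
From 1 January 2087 to 31 December 2087 is 365 days inclusive.
365 = 7 × 52 + 1, so there are 52 full weeks plus 1 extra day.
Each full week contributes 5 weekdays (Mon–Fri): 52 × 5 = 260.
The 1 extra day is Wednesday — 1 of them qualifies.
Total: 260 + 1 = 261.

261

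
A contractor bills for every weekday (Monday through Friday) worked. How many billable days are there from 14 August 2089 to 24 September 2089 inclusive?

30

14 August 2089 is a Sunday.
The range spans 42 days (inclusive of both endpoints).
42 = 7 × 6, so the span is exactly 6 full weeks.
Each full week contributes 5 weekdays (Mon–Fri): 6 × 5 = 30.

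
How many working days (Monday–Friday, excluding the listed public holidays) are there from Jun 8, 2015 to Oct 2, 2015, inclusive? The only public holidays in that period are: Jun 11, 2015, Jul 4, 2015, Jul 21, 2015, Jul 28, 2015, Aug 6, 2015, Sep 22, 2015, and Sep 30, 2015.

79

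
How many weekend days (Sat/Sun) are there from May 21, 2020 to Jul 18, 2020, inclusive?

May 21, 2020 is a Thursday.
That's 59 days from start to end, counting both.
59 = 7 × 8 + 3, so there are 8 full weeks plus 3 extra days.
Each full week contributes 2 weekend days (Sat, Sun): 8 × 2 = 16.
The 3 extra days are Thursday, Friday, Saturday — 1 of them qualifies.
Total: 16 + 1 = 17.

17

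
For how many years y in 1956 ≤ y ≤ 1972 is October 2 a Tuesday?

2

Day of week of October 2 in each year:
1956: Tue ✓, 1957: Wed, 1958: Thu, 1959: Fri, 1960: Sun, 1961: Mon, 1962: Tue ✓, 1963: Wed, 1964: Fri, 1965: Sat, 1966: Sun, 1967: Mon, 1968: Wed, 1969: Thu, 1970: Fri, 1971: Sat, 1972: Mon
Tuesdays: 1956, 1962.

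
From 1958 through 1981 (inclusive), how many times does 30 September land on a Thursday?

Day of week of September 30 in each year:
1958: Tue, 1959: Wed, 1960: Fri, 1961: Sat, 1962: Sun, 1963: Mon, 1964: Wed, 1965: Thu ✓, 1966: Fri, 1967: Sat, 1968: Mon, 1969: Tue, 1970: Wed, 1971: Thu ✓, 1972: Sat, 1973: Sun, 1974: Mon, 1975: Tue, 1976: Thu ✓, 1977: Fri, 1978: Sat, 1979: Sun, 1980: Tue, 1981: Wed
Thursdays: 1965, 1971, 1976.

3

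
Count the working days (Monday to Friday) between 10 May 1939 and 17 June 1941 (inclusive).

550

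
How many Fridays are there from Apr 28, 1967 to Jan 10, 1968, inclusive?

37

Apr 28, 1967 is a Friday.
That's 258 days from start to end, counting both.
258 = 7 × 36 + 6, so there are 36 full weeks plus 6 extra days.
Each full week contributes one Friday: 36 so far.
The 6 extra days are Fri, Sat, Sun, Mon, Tue, Wed — 1 of them qualifies.
Total: 36 + 1 = 37.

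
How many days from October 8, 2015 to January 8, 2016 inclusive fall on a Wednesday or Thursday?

October 8, 2015 is a Thursday.
From October 8, 2015 to January 8, 2016 is 93 days inclusive.
93 = 7 × 13 + 2, so there are 13 full weeks plus 2 extra days.
Each full week contributes 2 days from the set (Wed, Thu): 13 × 2 = 26.
The 2 extra days are Thursday, Friday — 1 of them qualifies.
Total: 26 + 1 = 27.

27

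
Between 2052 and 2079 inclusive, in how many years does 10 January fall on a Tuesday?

4

Day of week of January 10 in each year:
2052: Wed, 2053: Fri, 2054: Sat, 2055: Sun, 2056: Mon, 2057: Wed, 2058: Thu, 2059: Fri, 2060: Sat, 2061: Mon, 2062: Tue ✓, 2063: Wed, 2064: Thu, 2065: Sat, 2066: Sun, 2067: Mon, 2068: Tue ✓, 2069: Thu, 2070: Fri, 2071: Sat, 2072: Sun, 2073: Tue ✓, 2074: Wed, 2075: Thu, 2076: Fri, 2077: Sun, 2078: Mon, 2079: Tue ✓
Tuesdays: 2062, 2068, 2073, 2079.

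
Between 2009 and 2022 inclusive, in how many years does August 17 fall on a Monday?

3

Day of week of August 17 in each year:
2009: Mon ✓, 2010: Tue, 2011: Wed, 2012: Fri, 2013: Sat, 2014: Sun, 2015: Mon ✓, 2016: Wed, 2017: Thu, 2018: Fri, 2019: Sat, 2020: Mon ✓, 2021: Tue, 2022: Wed
Mondays: 2009, 2015, 2020.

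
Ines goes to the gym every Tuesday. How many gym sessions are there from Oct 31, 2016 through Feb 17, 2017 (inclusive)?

16 Tuesdays

Oct 31, 2016 is a Monday.
The range spans 110 days (inclusive of both endpoints).
110 = 7 × 15 + 5, so there are 15 full weeks plus 5 extra days.
Each full week contributes one Tuesday: 15 so far.
The 5 extra days are Monday, Tuesday, Wednesday, Thursday, Friday — 1 of them qualifies.
Total: 15 + 1 = 16.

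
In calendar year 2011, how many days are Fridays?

52

January 1, 2011 is a Saturday.
The range spans 365 days (inclusive of both endpoints).
365 = 7 × 52 + 1, so there are 52 full weeks plus 1 extra day.
Each full week contributes one Friday: 52 so far.
The 1 extra day is Saturday — none qualify.
Total: 52 + 0 = 52.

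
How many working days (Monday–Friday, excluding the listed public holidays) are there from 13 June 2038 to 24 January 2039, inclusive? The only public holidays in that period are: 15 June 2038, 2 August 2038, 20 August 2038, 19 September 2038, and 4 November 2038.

157

13 June 2038 is a Sunday.
The range spans 226 days (inclusive of both endpoints).
226 = 7 × 32 + 2, so there are 32 full weeks plus 2 extra days.
Each full week contributes 5 weekdays (Mon–Fri): 32 × 5 = 160.
The 2 extra days are Sunday, Monday — 1 of them qualifies.
Total: 160 + 1 = 161.
Holidays: 15 June 2038 (Tue); 2 August 2038 (Mon); 20 August 2038 (Fri); 19 September 2038 (Sun); 4 November 2038 (Thu).
4 of the 5 holidays fall on weekdays; the rest are weekends and were already excluded.
Business days: 161 − 4 = 157.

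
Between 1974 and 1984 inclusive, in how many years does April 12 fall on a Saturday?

Day of week of April 12 in each year:
1974: Fri, 1975: Sat ✓, 1976: Mon, 1977: Tue, 1978: Wed, 1979: Thu, 1980: Sat ✓, 1981: Sun, 1982: Mon, 1983: Tue, 1984: Thu
Saturdays: 1975, 1980.

2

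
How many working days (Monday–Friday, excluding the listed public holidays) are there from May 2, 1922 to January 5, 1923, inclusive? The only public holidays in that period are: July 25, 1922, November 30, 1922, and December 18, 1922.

176 working days

May 2, 1922 is a Tuesday.
From May 2, 1922 to January 5, 1923 is 249 days inclusive.
249 = 7 × 35 + 4, so there are 35 full weeks plus 4 extra days.
Each full week contributes 5 weekdays (Mon–Fri): 35 × 5 = 175.
The 4 extra days are Tue, Wed, Thu, Fri — 4 of them qualify.
Total: 175 + 4 = 179.
Holidays: July 25, 1922 (Tue); November 30, 1922 (Thu); December 18, 1922 (Mon).
All 3 holidays fall on weekdays, so subtract 3.
Business days: 179 − 3 = 176.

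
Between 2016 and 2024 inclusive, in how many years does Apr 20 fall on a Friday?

Day of week of April 20 in each year:
2016: Wed, 2017: Thu, 2018: Fri ✓, 2019: Sat, 2020: Mon, 2021: Tue, 2022: Wed, 2023: Thu, 2024: Sat
Fridays: 2018.

1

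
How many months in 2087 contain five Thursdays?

4

A month has five Thursdays exactly when Thursday falls within its first (length − 28) days.
Jan: 31 days, starts Wed → 5 of Wed, Thu, Fri ✓
Feb: 28 days, starts Sat → 5 of (none)
Mar: 31 days, starts Sat → 5 of Sat, Sun, Mon
Apr: 30 days, starts Tue → 5 of Tue, Wed
May: 31 days, starts Thu → 5 of Thu, Fri, Sat ✓
Jun: 30 days, starts Sun → 5 of Sun, Mon
Jul: 31 days, starts Tue → 5 of Tue, Wed, Thu ✓
Aug: 31 days, starts Fri → 5 of Fri, Sat, Sun
Sep: 30 days, starts Mon → 5 of Mon, Tue
Oct: 31 days, starts Wed → 5 of Wed, Thu, Fri ✓
Nov: 30 days, starts Sat → 5 of Sat, Sun
Dec: 31 days, starts Mon → 5 of Mon, Tue, Wed
Months with five Thursdays: Jan, May, Jul, Oct.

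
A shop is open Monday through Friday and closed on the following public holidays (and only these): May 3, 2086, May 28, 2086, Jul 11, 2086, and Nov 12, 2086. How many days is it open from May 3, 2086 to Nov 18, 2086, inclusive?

138

May 3, 2086 is a Friday.
From May 3, 2086 to Nov 18, 2086 is 200 days inclusive.
200 = 7 × 28 + 4, so there are 28 full weeks plus 4 extra days.
Each full week contributes 5 weekdays (Mon–Fri): 28 × 5 = 140.
The 4 extra days are Fri, Sat, Sun, Mon — 2 of them qualify.
Total: 140 + 2 = 142.
Holidays: May 3, 2086 (Fri); May 28, 2086 (Tue); Jul 11, 2086 (Thu); Nov 12, 2086 (Tue).
All 4 holidays fall on weekdays, so subtract 4.
Business days: 142 − 4 = 138.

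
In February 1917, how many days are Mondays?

February 1, 1917 is a Thursday.
From February 1, 1917 to February 28, 1917 is 28 days inclusive.
28 = 7 × 4, so the span is exactly 4 full weeks.
Each full week contributes one Monday: 4 so far.
Total: 4.

4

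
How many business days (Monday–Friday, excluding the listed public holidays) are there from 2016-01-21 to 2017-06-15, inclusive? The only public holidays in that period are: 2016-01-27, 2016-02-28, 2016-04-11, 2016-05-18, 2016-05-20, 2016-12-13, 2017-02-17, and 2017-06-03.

360 business days

2016-01-21 is a Thursday.
From 2016-01-21 to 2017-06-15 is 512 days inclusive.
512 = 7 × 73 + 1, so there are 73 full weeks plus 1 extra day.
Each full week contributes 5 weekdays (Mon–Fri): 73 × 5 = 365.
The 1 extra day is Thursday — 1 of them qualifies.
Total: 365 + 1 = 366.
Holidays: 2016-01-27 (Wed); 2016-02-28 (Sun); 2016-04-11 (Mon); 2016-05-18 (Wed); 2016-05-20 (Fri); 2016-12-13 (Tue); 2017-02-17 (Fri); 2017-06-03 (Sat).
6 of the 8 holidays fall on weekdays; the rest are weekends and were already excluded.
Business days: 366 − 6 = 360.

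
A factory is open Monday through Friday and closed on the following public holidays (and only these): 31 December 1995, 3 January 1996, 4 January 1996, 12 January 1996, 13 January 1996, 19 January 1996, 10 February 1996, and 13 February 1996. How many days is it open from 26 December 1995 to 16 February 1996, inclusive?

34

26 December 1995 is a Tuesday.
The range spans 53 days (inclusive of both endpoints).
53 = 7 × 7 + 4, so there are 7 full weeks plus 4 extra days.
Each full week contributes 5 weekdays (Mon–Fri): 7 × 5 = 35.
The 4 extra days are Tuesday, Wednesday, Thursday, Friday — 4 of them qualify.
Total: 35 + 4 = 39.
Holidays: 31 December 1995 (Sun); 3 January 1996 (Wed); 4 January 1996 (Thu); 12 January 1996 (Fri); 13 January 1996 (Sat); 19 January 1996 (Fri); 10 February 1996 (Sat); 13 February 1996 (Tue).
5 of the 8 holidays fall on weekdays; the rest are weekends and were already excluded.
Business days: 39 − 5 = 34.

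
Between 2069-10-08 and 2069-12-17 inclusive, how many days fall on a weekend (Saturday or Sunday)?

20

2069-10-08 is a Tuesday.
The range spans 71 days (inclusive of both endpoints).
71 = 7 × 10 + 1, so there are 10 full weeks plus 1 extra day.
Each full week contributes 2 weekend days (Sat, Sun): 10 × 2 = 20.
The 1 extra day is Tuesday — none qualify.
Total: 20 + 0 = 20.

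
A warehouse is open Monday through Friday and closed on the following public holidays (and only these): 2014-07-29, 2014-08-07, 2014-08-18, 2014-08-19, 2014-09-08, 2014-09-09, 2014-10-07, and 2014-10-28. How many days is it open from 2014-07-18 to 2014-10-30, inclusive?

67 business days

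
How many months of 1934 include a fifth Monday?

5

A month has five Mondays exactly when Monday falls within its first (length − 28) days.
Jan: 31 days, starts Mon → 5 of Mon, Tue, Wed ✓
Feb: 28 days, starts Thu → 5 of (none)
Mar: 31 days, starts Thu → 5 of Thu, Fri, Sat
Apr: 30 days, starts Sun → 5 of Sun, Mon ✓
May: 31 days, starts Tue → 5 of Tue, Wed, Thu
Jun: 30 days, starts Fri → 5 of Fri, Sat
Jul: 31 days, starts Sun → 5 of Sun, Mon, Tue ✓
Aug: 31 days, starts Wed → 5 of Wed, Thu, Fri
Sep: 30 days, starts Sat → 5 of Sat, Sun
Oct: 31 days, starts Mon → 5 of Mon, Tue, Wed ✓
Nov: 30 days, starts Thu → 5 of Thu, Fri
Dec: 31 days, starts Sat → 5 of Sat, Sun, Mon ✓
Months with five Mondays: Jan, Apr, Jul, Oct, Dec.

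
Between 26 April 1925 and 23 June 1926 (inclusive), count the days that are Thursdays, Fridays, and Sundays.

181

26 April 1925 is a Sunday.
The range spans 424 days (inclusive of both endpoints).
424 = 7 × 60 + 4, so there are 60 full weeks plus 4 extra days.
Each full week contributes 3 days from the set (Thu, Fri, Sun): 60 × 3 = 180.
The 4 extra days are Sun, Mon, Tue, Wed — 1 of them qualifies.
Total: 180 + 1 = 181.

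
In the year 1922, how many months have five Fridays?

A month has five Fridays exactly when Friday falls within its first (length − 28) days.
Jan: 31 days, starts Sun → 5 of Sun, Mon, Tue
Feb: 28 days, starts Wed → 5 of (none)
Mar: 31 days, starts Wed → 5 of Wed, Thu, Fri ✓
Apr: 30 days, starts Sat → 5 of Sat, Sun
May: 31 days, starts Mon → 5 of Mon, Tue, Wed
Jun: 30 days, starts Thu → 5 of Thu, Fri ✓
Jul: 31 days, starts Sat → 5 of Sat, Sun, Mon
Aug: 31 days, starts Tue → 5 of Tue, Wed, Thu
Sep: 30 days, starts Fri → 5 of Fri, Sat ✓
Oct: 31 days, starts Sun → 5 of Sun, Mon, Tue
Nov: 30 days, starts Wed → 5 of Wed, Thu
Dec: 31 days, starts Fri → 5 of Fri, Sat, Sun ✓
Months with five Fridays: Mar, Jun, Sep, Dec.

4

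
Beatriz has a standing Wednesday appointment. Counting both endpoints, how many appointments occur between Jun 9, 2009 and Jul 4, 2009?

4 Wednesdays

Jun 9, 2009 is a Tuesday.
From Jun 9, 2009 to Jul 4, 2009 is 26 days inclusive.
26 = 7 × 3 + 5, so there are 3 full weeks plus 5 extra days.
Each full week contributes one Wednesday: 3 so far.
The 5 extra days are Tue, Wed, Thu, Fri, Sat — 1 of them qualifies.
Total: 3 + 1 = 4.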